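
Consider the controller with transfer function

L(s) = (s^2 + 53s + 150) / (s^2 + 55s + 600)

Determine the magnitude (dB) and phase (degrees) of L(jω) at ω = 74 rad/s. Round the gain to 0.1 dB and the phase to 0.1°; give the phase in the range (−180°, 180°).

Substitute s = j74:
Numerator: (j74)^2 + 53(j74) + 150 = -5326 + j3922
Denominator: (j74)^2 + 55(j74) + 600 = -4876 + j4070
|N| = √(5326² + 3922²) ≈ 6614.3, ∠N ≈ 143.63°
|D| = √(4876² + 4070²) ≈ 6351.4, ∠D ≈ 140.15°
|L| = 6614.3 / 6351.4 ≈ 1.0414
Gain = 20 log₁₀(1.0414) ≈ 0.35 dB
∠L = 143.63° − 140.15° = 3.48°

0.4 dB, 3.5°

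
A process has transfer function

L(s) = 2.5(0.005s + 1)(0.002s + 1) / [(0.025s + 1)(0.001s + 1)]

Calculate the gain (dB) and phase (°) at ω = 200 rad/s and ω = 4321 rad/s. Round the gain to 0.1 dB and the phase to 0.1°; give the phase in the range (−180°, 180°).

At ω = 200 rad/s:
zero (1 + j200·0.005) = 1 + j1 → |·| ≈ 1.4142, ∠ ≈ 45.00°
zero (1 + j200·0.002) = 1 + j0.4 → |·| ≈ 1.077, ∠ ≈ 21.80°
pole (1 + j200·0.025) = 1 + j5 → |·| ≈ 5.099, ∠ ≈ 78.69°
pole (1 + j200·0.001) = 1 + j0.2 → |·| ≈ 1.0198, ∠ ≈ 11.31°
|L| = 2.5 · 1.4142 · 1.077 / (5.099 · 1.0198) ≈ 0.73226
Gain = 20 log₁₀(0.73226) ≈ -2.71 dB
∠L = (45.00° + 21.80°) − (78.69° + 11.31°) = -23.20°

At ω = 4321 rad/s:
zero (1 + j4321·0.005) = 1 + j21.605 → |·| ≈ 21.628, ∠ ≈ 87.35°
zero (1 + j4321·0.002) = 1 + j8.642 → |·| ≈ 8.6997, ∠ ≈ 83.40°
pole (1 + j4321·0.025) = 1 + j108.025 → |·| ≈ 108.03, ∠ ≈ 89.47°
pole (1 + j4321·0.001) = 1 + j4.321 → |·| ≈ 4.4352, ∠ ≈ 76.97°
|L| = 2.5 · 21.628 · 8.6997 / (108.03 · 4.4352) ≈ 0.98175
Gain = 20 log₁₀(0.98175) ≈ -0.16 dB
∠L = (87.35° + 83.40°) − (89.47° + 76.97°) = 4.31°

ω = 200: -2.7 dB, -23.2°; ω = 4321: -0.2 dB, 4.3°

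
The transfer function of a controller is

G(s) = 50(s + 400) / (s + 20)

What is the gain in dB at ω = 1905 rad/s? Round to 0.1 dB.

At s = jω = j1905:
zero (s+400): 400 + j1905 → |·| = √(400²+1905²) = √3789025 ≈ 1946.5, ∠ = arctan(1905/400) ≈ 78.14°
pole (s+20): 20 + j1905 → |·| = √(20²+1905²) = √3629425 ≈ 1905.1, ∠ = arctan(1905/20) ≈ 89.40°
|G| = 50 · 1946.5 / 1905.1 ≈ 51.087
Gain = 20 log₁₀(51.087) ≈ 34.17 dB

34.2 dB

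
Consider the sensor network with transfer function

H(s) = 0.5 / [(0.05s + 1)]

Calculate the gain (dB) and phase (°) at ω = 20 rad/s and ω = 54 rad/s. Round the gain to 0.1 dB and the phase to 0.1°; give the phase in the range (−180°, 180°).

ω = 20: -9.0 dB, -45.0°; ω = 54: -15.2 dB, -69.7°

At ω = 20 rad/s:
pole (1 + j20·0.05) = 1 + j1 → |·| ≈ 1.4142, ∠ ≈ 45.00°
|H| = 0.5 · 1 / (1.4142) ≈ 0.35356
Gain = 20 log₁₀(0.35356) ≈ -9.03 dB
∠H = (0°) − (45.00°) = -45.00°

At ω = 54 rad/s:
pole (1 + j54·0.05) = 1 + j2.7 → |·| ≈ 2.8792, ∠ ≈ 69.68°
|H| = 0.5 · 1 / (2.8792) ≈ 0.17366
Gain = 20 log₁₀(0.17366) ≈ -15.21 dB
∠H = (0°) − (69.68°) = -69.68°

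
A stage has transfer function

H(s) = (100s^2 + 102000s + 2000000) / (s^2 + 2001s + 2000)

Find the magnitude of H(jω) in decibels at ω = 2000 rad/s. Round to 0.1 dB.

Substitute s = j2000:
Numerator: 100(j2000)^2 + 102000(j2000) + 2000000 = -398000000 + j204000000
Denominator: (j2000)^2 + 2001(j2000) + 2000 = -3998000 + j4002000
|N| = √(398000000² + 204000000²) ≈ 4.4724e+08, ∠N ≈ 152.86°
|D| = √(3998000² + 4002000²) ≈ 5.6569e+06, ∠D ≈ 134.97°
|H| = 4.4724e+08 / 5.6569e+06 ≈ 79.061
Gain = 20 log₁₀(79.061) ≈ 37.96 dB

38.0 dB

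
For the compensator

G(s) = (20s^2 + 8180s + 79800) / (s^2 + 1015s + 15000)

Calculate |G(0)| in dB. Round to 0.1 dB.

14.5 dB

G(0) = 79800 / 15000 = 5.32
20 log₁₀(5.32) ≈ 14.52 dB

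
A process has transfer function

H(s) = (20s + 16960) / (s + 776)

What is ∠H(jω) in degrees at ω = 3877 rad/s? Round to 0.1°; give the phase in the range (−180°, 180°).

Substitute s = j3877:
Numerator: 20(j3877) + 16960 = 16960 + j77540
Denominator: (j3877) + 776 = 776 + j3877
|N| = √(16960² + 77540²) ≈ 79373, ∠N ≈ 77.66°
|D| = √(776² + 3877²) ≈ 3953.9, ∠D ≈ 78.68°
∠H = 77.66° − 78.68° = -1.02°

-1.0°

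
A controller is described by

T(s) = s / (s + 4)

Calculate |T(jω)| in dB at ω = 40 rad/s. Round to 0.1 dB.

At s = jω = j40:
zero at origin: s = j40 → |·| = 40, ∠ = 90.00°
pole (s+4): 4 + j40 → |·| = √(4²+40²) = √1616 ≈ 40.2, ∠ = arctan(40/4) ≈ 84.29°
|T| = 1 · 40 / 40.2 ≈ 0.99502
Gain = 20 log₁₀(0.99502) ≈ -0.04 dB

-0.0 dB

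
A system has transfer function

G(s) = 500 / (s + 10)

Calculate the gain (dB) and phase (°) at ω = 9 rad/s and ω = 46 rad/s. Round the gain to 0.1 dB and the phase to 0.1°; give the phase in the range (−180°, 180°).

ω = 9: 31.4 dB, -42.0°; ω = 46: 20.5 dB, -77.7°

Substitute s = j9:
Numerator: 500 = 500 + j0
Denominator: (j9) + 10 = 10 + j9
|N| = √(500² + 0²) ≈ 500, ∠N ≈ 0.00°
|D| = √(10² + 9²) ≈ 13.454, ∠D ≈ 41.99°
|G| = 500 / 13.454 ≈ 37.164
Gain = 20 log₁₀(37.164) ≈ 31.40 dB
∠G = 0.00° − 41.99° = -41.99°

Substitute s = j46:
Numerator: 500 = 500 + j0
Denominator: (j46) + 10 = 10 + j46
|N| = √(500² + 0²) ≈ 500, ∠N ≈ 0.00°
|D| = √(10² + 46²) ≈ 47.074, ∠D ≈ 77.74°
|G| = 500 / 47.074 ≈ 10.622
Gain = 20 log₁₀(10.622) ≈ 20.52 dB
∠G = 0.00° − 77.74° = -77.74°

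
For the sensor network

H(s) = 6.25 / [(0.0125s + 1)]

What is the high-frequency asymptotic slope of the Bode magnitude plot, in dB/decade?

Each pole contributes −20 dB/decade at high frequency; each zero contributes +20 dB/decade.
Net: 0 zero(s) − 1 pole(s) → -20 dB/decade.

-20 dB/decade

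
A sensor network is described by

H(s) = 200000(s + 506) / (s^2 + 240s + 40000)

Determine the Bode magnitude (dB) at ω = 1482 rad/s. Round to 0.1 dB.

At s = jω = j1482:
zero (s+506): 506 + j1482 → |·| = √(506²+1482²) = √2452360 ≈ 1566, ∠ = arctan(1482/506) ≈ 71.15°
quadratic: (j1482)² + 240·j1482 + 40000 = -2156324 + j355680 → |·| ≈ 2.1855e+06, ∠ ≈ 170.63°
|H| = 200000 · 1566 / 2.1855e+06 ≈ 143.31
Gain = 20 log₁₀(143.31) ≈ 43.13 dB

43.1 dB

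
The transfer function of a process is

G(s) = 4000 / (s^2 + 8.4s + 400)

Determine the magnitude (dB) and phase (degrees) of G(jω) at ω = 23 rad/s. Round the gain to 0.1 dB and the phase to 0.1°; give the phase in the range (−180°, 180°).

At s = jω = j23:
quadratic: (j23)² + 8.4·j23 + 400 = -129 + j193.2 → |·| ≈ 232.31, ∠ ≈ 123.73°
|G| = 4000 / 232.31 ≈ 17.218
Gain = 20 log₁₀(17.218) ≈ 24.72 dB
∠G = 0.00° − 123.73° = -123.73°

24.7 dB, -123.7°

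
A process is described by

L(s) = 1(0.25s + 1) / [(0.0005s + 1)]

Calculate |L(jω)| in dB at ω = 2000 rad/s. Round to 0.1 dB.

51.0 dB

At ω = 2000 rad/s:
zero (1 + j2000·0.25) = 1 + j500 → |·| ≈ 500, ∠ ≈ 89.89°
pole (1 + j2000·0.0005) = 1 + j1 → |·| ≈ 1.4142, ∠ ≈ 45.00°
|L| = 1 · 500 / (1.4142) ≈ 353.56
Gain = 20 log₁₀(353.56) ≈ 50.97 dB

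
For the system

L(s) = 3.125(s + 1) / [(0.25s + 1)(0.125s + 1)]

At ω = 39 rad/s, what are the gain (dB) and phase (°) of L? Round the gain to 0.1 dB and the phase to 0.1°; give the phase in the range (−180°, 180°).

8.0 dB, -74.0°

At ω = 39 rad/s:
zero (1 + j39·1) = 1 + j39 → |·| ≈ 39.013, ∠ ≈ 88.53°
pole (1 + j39·0.25) = 1 + j9.75 → |·| ≈ 9.8011, ∠ ≈ 84.14°
pole (1 + j39·0.125) = 1 + j4.875 → |·| ≈ 4.9765, ∠ ≈ 78.41°
|L| = 3.125 · 39.013 / (9.8011 · 4.9765) ≈ 2.4995
Gain = 20 log₁₀(2.4995) ≈ 7.96 dB
∠L = (88.53°) − (84.14° + 78.41°) = -74.02°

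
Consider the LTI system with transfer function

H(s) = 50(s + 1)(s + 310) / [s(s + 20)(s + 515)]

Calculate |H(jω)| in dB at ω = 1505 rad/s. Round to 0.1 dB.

At s = jω = j1505:
zero (s+1): 1 + j1505 → |·| = √(1²+1505²) = √2265026 ≈ 1505, ∠ = arctan(1505/1) ≈ 89.96°
zero (s+310): 310 + j1505 → |·| = √(310²+1505²) = √2361125 ≈ 1536.6, ∠ = arctan(1505/310) ≈ 78.36°
pole (s+20): 20 + j1505 → |·| = √(20²+1505²) = √2265425 ≈ 1505.1, ∠ = arctan(1505/20) ≈ 89.24°
pole (s+515): 515 + j1505 → |·| = √(515²+1505²) = √2530250 ≈ 1590.7, ∠ = arctan(1505/515) ≈ 71.11°
pole at origin: |s| = 1505, ∠ = 90.00° (in denominator)
|H| = 50 · 2.3126e+06 / 3.6032e+09 ≈ 0.032091
Gain = 20 log₁₀(0.032091) ≈ -29.87 dB

-29.9 dB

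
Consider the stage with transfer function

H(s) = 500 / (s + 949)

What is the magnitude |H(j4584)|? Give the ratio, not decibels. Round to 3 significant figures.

At s = jω = j4584:
pole (s+949): 949 + j4584 → |·| = √(949²+4584²) = √21913657 ≈ 4681.2, ∠ = arctan(4584/949) ≈ 78.30°
|H| = 500 / 4681.2 ≈ 0.10681

0.107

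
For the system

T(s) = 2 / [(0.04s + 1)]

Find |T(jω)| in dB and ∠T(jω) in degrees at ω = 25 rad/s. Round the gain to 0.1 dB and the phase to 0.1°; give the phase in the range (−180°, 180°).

3.0 dB, -45.0°

At ω = 25 rad/s:
pole (1 + j25·0.04) = 1 + j1 → |·| ≈ 1.4142, ∠ ≈ 45.00°
|T| = 2 · 1 / (1.4142) ≈ 1.4142
Gain = 20 log₁₀(1.4142) ≈ 3.01 dB
∠T = (0°) − (45.00°) = -45.00°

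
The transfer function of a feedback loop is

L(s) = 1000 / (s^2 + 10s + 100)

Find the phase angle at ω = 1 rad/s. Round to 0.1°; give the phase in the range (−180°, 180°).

At s = jω = j1:
quadratic: (j1)² + 10·j1 + 100 = 99 + j10 → |·| ≈ 99.504, ∠ ≈ 5.77°
∠L = 0.00° − 5.77° = -5.77°

-5.8°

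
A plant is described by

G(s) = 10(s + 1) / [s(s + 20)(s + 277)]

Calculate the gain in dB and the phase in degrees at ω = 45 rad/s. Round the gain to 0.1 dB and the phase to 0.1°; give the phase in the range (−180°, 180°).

At s = jω = j45:
zero (s+1): 1 + j45 → |·| = √(1²+45²) = √2026 ≈ 45.011, ∠ = arctan(45/1) ≈ 88.73°
pole (s+20): 20 + j45 → |·| = √(20²+45²) = √2425 ≈ 49.244, ∠ = arctan(45/20) ≈ 66.04°
pole (s+277): 277 + j45 → |·| = √(277²+45²) = √78754 ≈ 280.63, ∠ = arctan(45/277) ≈ 9.23°
pole at origin: |s| = 45, ∠ = 90.00° (in denominator)
|G| = 10 · 45.011 / 6.2187e+05 ≈ 0.0007238
Gain = 20 log₁₀(0.0007238) ≈ -62.81 dB
∠G = 88.73° − 165.27° = -76.54°

-62.8 dB, -76.5°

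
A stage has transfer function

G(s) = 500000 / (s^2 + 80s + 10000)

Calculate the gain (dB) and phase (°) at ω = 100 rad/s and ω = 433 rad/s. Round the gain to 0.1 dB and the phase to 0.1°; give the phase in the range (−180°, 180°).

ω = 100: 35.9 dB, -90.0°; ω = 433: 8.8 dB, -169.0°

At s = jω = j100:
quadratic: (j100)² + 80·j100 + 10000 = 0 + j8000 → |·| ≈ 8000, ∠ ≈ 90.00°
|G| = 500000 / 8000 ≈ 62.5
Gain = 20 log₁₀(62.5) ≈ 35.92 dB
∠G = 0.00° − 90.00° = -90.00°

At s = jω = j433:
quadratic: (j433)² + 80·j433 + 10000 = -177489 + j34640 → |·| ≈ 1.8084e+05, ∠ ≈ 168.96°
|G| = 500000 / 1.8084e+05 ≈ 2.7649
Gain = 20 log₁₀(2.7649) ≈ 8.83 dB
∠G = 0.00° − 168.96° = -168.96°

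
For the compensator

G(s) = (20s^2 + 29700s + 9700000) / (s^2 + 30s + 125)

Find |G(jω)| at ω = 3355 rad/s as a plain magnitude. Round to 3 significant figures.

21.1

Substitute s = j3355:
Numerator: 20(j3355)^2 + 29700(j3355) + 9700000 = -215420500 + j99643500
Denominator: (j3355)^2 + 30(j3355) + 125 = -11255900 + j100650
|N| = √(215420500² + 99643500²) ≈ 2.3735e+08, ∠N ≈ 155.18°
|D| = √(11255900² + 100650²) ≈ 1.1256e+07, ∠D ≈ 179.49°
|G| = 2.3735e+08 / 1.1256e+07 ≈ 21.087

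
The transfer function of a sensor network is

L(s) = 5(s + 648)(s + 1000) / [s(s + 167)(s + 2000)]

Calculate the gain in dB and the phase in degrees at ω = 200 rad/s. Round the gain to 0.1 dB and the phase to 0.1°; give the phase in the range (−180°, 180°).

At s = jω = j200:
zero (s+648): 648 + j200 → |·| = √(648²+200²) = √459904 ≈ 678.16, ∠ = arctan(200/648) ≈ 17.15°
zero (s+1000): 1000 + j200 → |·| = √(1000²+200²) = √1040000 ≈ 1019.8, ∠ = arctan(200/1000) ≈ 11.31°
pole (s+167): 167 + j200 → |·| = √(167²+200²) = √67889 ≈ 260.56, ∠ = arctan(200/167) ≈ 50.14°
pole (s+2000): 2000 + j200 → |·| = √(2000²+200²) = √4040000 ≈ 2010, ∠ = arctan(200/2000) ≈ 5.71°
pole at origin: |s| = 200, ∠ = 90.00° (in denominator)
|L| = 5 · 6.9159e+05 / 1.0475e+08 ≈ 0.033011
Gain = 20 log₁₀(0.033011) ≈ -29.63 dB
∠L = 28.46° − 145.85° = -117.39°

-29.6 dB, -117.4°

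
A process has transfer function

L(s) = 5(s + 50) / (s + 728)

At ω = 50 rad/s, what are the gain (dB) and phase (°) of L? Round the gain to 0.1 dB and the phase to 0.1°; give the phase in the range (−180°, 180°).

-6.3 dB, 41.1°

At s = jω = j50:
zero (s+50): 50 + j50 → |·| = √(50²+50²) = √5000 ≈ 70.711, ∠ = arctan(50/50) ≈ 45.00°
pole (s+728): 728 + j50 → |·| = √(728²+50²) = √532484 ≈ 729.72, ∠ = arctan(50/728) ≈ 3.93°
|L| = 5 · 70.711 / 729.72 ≈ 0.48451
Gain = 20 log₁₀(0.48451) ≈ -6.29 dB
∠L = 45.00° − 3.93° = 41.07°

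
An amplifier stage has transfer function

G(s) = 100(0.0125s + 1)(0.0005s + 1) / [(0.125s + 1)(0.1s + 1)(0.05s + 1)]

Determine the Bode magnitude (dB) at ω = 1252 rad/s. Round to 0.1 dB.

At ω = 1252 rad/s:
zero (1 + j1252·0.0125) = 1 + j15.65 → |·| ≈ 15.682, ∠ ≈ 86.34°
zero (1 + j1252·0.0005) = 1 + j0.626 → |·| ≈ 1.1798, ∠ ≈ 32.05°
pole (1 + j1252·0.125) = 1 + j156.5 → |·| ≈ 156.5, ∠ ≈ 89.63°
pole (1 + j1252·0.1) = 1 + j125.2 → |·| ≈ 125.2, ∠ ≈ 89.54°
pole (1 + j1252·0.05) = 1 + j62.6 → |·| ≈ 62.608, ∠ ≈ 89.08°
|G| = 100 · 15.682 · 1.1798 / (156.5 · 125.2 · 62.608) ≈ 0.0015082
Gain = 20 log₁₀(0.0015082) ≈ -56.43 dB

-56.4 dB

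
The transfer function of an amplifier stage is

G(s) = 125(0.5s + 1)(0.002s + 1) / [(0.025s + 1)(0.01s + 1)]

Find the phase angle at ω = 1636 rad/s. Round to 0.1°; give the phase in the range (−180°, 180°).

At ω = 1636 rad/s:
zero (1 + j1636·0.5) = 1 + j818 → |·| ≈ 818, ∠ ≈ 89.93°
zero (1 + j1636·0.002) = 1 + j3.272 → |·| ≈ 3.4214, ∠ ≈ 73.01°
pole (1 + j1636·0.025) = 1 + j40.9 → |·| ≈ 40.912, ∠ ≈ 88.60°
pole (1 + j1636·0.01) = 1 + j16.36 → |·| ≈ 16.391, ∠ ≈ 86.50°
∠G = (89.93° + 73.01°) − (88.60° + 86.50°) = -12.16°

-12.2°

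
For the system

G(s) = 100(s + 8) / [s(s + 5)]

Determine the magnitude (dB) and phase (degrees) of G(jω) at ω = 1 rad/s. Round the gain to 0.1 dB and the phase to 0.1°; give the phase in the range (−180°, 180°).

At s = jω = j1:
zero (s+8): 8 + j1 → |·| = √(8²+1²) = √65 ≈ 8.0623, ∠ = arctan(1/8) ≈ 7.13°
pole (s+5): 5 + j1 → |·| = √(5²+1²) = √26 ≈ 5.099, ∠ = arctan(1/5) ≈ 11.31°
pole at origin: |s| = 1, ∠ = 90.00° (in denominator)
|G| = 100 · 8.0623 / 5.099 ≈ 158.12
Gain = 20 log₁₀(158.12) ≈ 43.98 dB
∠G = 7.13° − 101.31° = -94.18°

44.0 dB, -94.2°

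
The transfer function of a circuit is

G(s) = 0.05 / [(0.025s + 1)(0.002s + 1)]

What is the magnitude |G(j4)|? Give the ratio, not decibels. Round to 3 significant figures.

At ω = 4 rad/s:
pole (1 + j4·0.025) = 1 + j0.1 → |·| ≈ 1.005, ∠ ≈ 5.71°
pole (1 + j4·0.002) = 1 + j0.008 → |·| ≈ 1, ∠ ≈ 0.46°
|G| = 0.05 · 1 / (1.005 · 1) ≈ 0.049751

0.0498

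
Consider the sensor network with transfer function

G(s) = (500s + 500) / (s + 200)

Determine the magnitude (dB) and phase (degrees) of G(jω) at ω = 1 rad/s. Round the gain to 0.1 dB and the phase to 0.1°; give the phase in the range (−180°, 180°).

11.0 dB, 44.7°

Substitute s = j1:
Numerator: 500(j1) + 500 = 500 + j500
Denominator: (j1) + 200 = 200 + j1
|N| = √(500² + 500²) ≈ 707.11, ∠N ≈ 45.00°
|D| = √(200² + 1²) ≈ 200, ∠D ≈ 0.29°
|G| = 707.11 / 200 ≈ 3.5356
Gain = 20 log₁₀(3.5356) ≈ 10.97 dB
∠G = 45.00° − 0.29° = 44.71°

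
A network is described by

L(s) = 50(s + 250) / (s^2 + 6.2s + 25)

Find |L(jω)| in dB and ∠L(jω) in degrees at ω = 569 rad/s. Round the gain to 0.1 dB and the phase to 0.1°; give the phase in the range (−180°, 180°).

At s = jω = j569:
zero (s+250): 250 + j569 → |·| = √(250²+569²) = √386261 ≈ 621.5, ∠ = arctan(569/250) ≈ 66.28°
quadratic: (j569)² + 6.2·j569 + 25 = -323736 + j3527.8 → |·| ≈ 3.2376e+05, ∠ ≈ 179.38°
|L| = 50 · 621.5 / 3.2376e+05 ≈ 0.095982
Gain = 20 log₁₀(0.095982) ≈ -20.36 dB
∠L = 66.28° − 179.38° = -113.10°

-20.4 dB, -113.1°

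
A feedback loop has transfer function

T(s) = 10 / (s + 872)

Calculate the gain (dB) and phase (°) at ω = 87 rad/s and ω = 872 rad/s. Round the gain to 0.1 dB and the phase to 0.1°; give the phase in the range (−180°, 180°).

ω = 87: -38.9 dB, -5.7°; ω = 872: -41.8 dB, -45.0°

Substitute s = j87:
Numerator: 10 = 10 + j0
Denominator: (j87) + 872 = 872 + j87
|N| = √(10² + 0²) ≈ 10, ∠N ≈ 0.00°
|D| = √(872² + 87²) ≈ 876.33, ∠D ≈ 5.70°
|T| = 10 / 876.33 ≈ 0.011411
Gain = 20 log₁₀(0.011411) ≈ -38.85 dB
∠T = 0.00° − 5.70° = -5.70°

Substitute s = j872:
Numerator: 10 = 10 + j0
Denominator: (j872) + 872 = 872 + j872
|N| = √(10² + 0²) ≈ 10, ∠N ≈ 0.00°
|D| = √(872² + 872²) ≈ 1233.2, ∠D ≈ 45.00°
|T| = 10 / 1233.2 ≈ 0.008109
Gain = 20 log₁₀(0.008109) ≈ -41.82 dB
∠T = 0.00° − 45.00° = -45.00°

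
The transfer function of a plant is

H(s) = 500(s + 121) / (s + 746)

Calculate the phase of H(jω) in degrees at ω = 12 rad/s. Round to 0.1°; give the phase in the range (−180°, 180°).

At s = jω = j12:
zero (s+121): 121 + j12 → |·| = √(121²+12²) = √14785 ≈ 121.59, ∠ = arctan(12/121) ≈ 5.66°
pole (s+746): 746 + j12 → |·| = √(746²+12²) = √556660 ≈ 746.1, ∠ = arctan(12/746) ≈ 0.92°
∠H = 5.66° − 0.92° = 4.74°

4.7°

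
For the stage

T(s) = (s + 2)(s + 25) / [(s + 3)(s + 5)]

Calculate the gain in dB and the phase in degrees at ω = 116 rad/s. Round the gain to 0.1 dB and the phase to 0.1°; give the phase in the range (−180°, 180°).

At s = jω = j116:
zero (s+2): 2 + j116 → |·| = √(2²+116²) = √13460 ≈ 116.02, ∠ = arctan(116/2) ≈ 89.01°
zero (s+25): 25 + j116 → |·| = √(25²+116²) = √14081 ≈ 118.66, ∠ = arctan(116/25) ≈ 77.84°
pole (s+3): 3 + j116 → |·| = √(3²+116²) = √13465 ≈ 116.04, ∠ = arctan(116/3) ≈ 88.52°
pole (s+5): 5 + j116 → |·| = √(5²+116²) = √13481 ≈ 116.11, ∠ = arctan(116/5) ≈ 87.53°
|T| = 1 · 13767 / 13473 ≈ 1.0218
Gain = 20 log₁₀(1.0218) ≈ 0.19 dB
∠T = 166.85° − 176.05° = -9.20°

0.2 dB, -9.2°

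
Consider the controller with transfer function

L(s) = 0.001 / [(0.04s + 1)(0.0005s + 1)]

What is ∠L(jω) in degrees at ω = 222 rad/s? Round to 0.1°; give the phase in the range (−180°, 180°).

-89.9°

At ω = 222 rad/s:
pole (1 + j222·0.04) = 1 + j8.88 → |·| ≈ 8.9361, ∠ ≈ 83.57°
pole (1 + j222·0.0005) = 1 + j0.111 → |·| ≈ 1.0061, ∠ ≈ 6.33°
∠L = (0°) − (83.57° + 6.33°) = -89.90°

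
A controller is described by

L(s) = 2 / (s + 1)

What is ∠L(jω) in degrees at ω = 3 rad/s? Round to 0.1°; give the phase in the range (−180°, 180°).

-71.6°

At s = jω = j3:
pole (s+1): 1 + j3 → |·| = √(1²+3²) = √10 ≈ 3.1623, ∠ = arctan(3/1) ≈ 71.57°
∠L = 0.00° − 71.57° = -71.57°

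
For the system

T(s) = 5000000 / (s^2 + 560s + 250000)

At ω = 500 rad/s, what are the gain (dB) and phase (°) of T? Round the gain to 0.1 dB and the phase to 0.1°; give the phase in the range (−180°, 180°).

At s = jω = j500:
quadratic: (j500)² + 560·j500 + 250000 = 0 + j280000 → |·| ≈ 2.8e+05, ∠ ≈ 90.00°
|T| = 5000000 / 2.8e+05 ≈ 17.857
Gain = 20 log₁₀(17.857) ≈ 25.04 dB
∠T = 0.00° − 90.00° = -90.00°

25.0 dB, -90.0°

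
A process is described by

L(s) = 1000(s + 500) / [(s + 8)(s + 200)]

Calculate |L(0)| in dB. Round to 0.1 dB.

L(0) = 1000·500 / (8·200) = 312.5
20 log₁₀(312.5) ≈ 49.90 dB

49.9 dB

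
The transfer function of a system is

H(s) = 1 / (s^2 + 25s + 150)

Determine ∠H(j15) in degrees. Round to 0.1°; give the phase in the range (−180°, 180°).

Substitute s = j15:
Numerator: 1 = 1 + j0
Denominator: (j15)^2 + 25(j15) + 150 = -75 + j375
|N| = √(1² + 0²) ≈ 1, ∠N ≈ 0.00°
|D| = √(75² + 375²) ≈ 382.43, ∠D ≈ 101.31°
∠H = 0.00° − 101.31° = -101.31°

-101.3°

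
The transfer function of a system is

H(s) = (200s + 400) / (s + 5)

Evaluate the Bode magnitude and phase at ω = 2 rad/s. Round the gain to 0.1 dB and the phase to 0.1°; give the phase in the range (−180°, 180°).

Substitute s = j2:
Numerator: 200(j2) + 400 = 400 + j400
Denominator: (j2) + 5 = 5 + j2
|N| = √(400² + 400²) ≈ 565.69, ∠N ≈ 45.00°
|D| = √(5² + 2²) ≈ 5.3852, ∠D ≈ 21.80°
|H| = 565.69 / 5.3852 ≈ 105.05
Gain = 20 log₁₀(105.05) ≈ 40.43 dB
∠H = 45.00° − 21.80° = 23.20°

40.4 dB, 23.2°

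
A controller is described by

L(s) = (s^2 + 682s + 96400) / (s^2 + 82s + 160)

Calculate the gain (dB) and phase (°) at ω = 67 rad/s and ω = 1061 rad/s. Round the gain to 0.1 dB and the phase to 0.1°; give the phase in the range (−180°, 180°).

ω = 67: 23.3 dB, -101.8°; ω = 1061: 0.9 dB, -30.7°

Substitute s = j67:
Numerator: (j67)^2 + 682(j67) + 96400 = 91911 + j45694
Denominator: (j67)^2 + 82(j67) + 160 = -4329 + j5494
|N| = √(91911² + 45694²) ≈ 1.0264e+05, ∠N ≈ 26.43°
|D| = √(4329² + 5494²) ≈ 6994.6, ∠D ≈ 128.24°
|L| = 1.0264e+05 / 6994.6 ≈ 14.674
Gain = 20 log₁₀(14.674) ≈ 23.33 dB
∠L = 26.43° − 128.24° = -101.81°

Substitute s = j1061:
Numerator: (j1061)^2 + 682(j1061) + 96400 = -1029321 + j723602
Denominator: (j1061)^2 + 82(j1061) + 160 = -1125561 + j87002
|N| = √(1029321² + 723602²) ≈ 1.2582e+06, ∠N ≈ 144.89°
|D| = √(1125561² + 87002²) ≈ 1.1289e+06, ∠D ≈ 175.58°
|L| = 1.2582e+06 / 1.1289e+06 ≈ 1.1145
Gain = 20 log₁₀(1.1145) ≈ 0.94 dB
∠L = 144.89° − 175.58° = -30.69°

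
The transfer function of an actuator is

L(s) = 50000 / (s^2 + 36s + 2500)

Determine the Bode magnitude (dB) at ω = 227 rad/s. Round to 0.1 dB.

0.1 dB

At s = jω = j227:
quadratic: (j227)² + 36·j227 + 2500 = -49029 + j8172 → |·| ≈ 49705, ∠ ≈ 170.54°
|L| = 50000 / 49705 ≈ 1.0059
Gain = 20 log₁₀(1.0059) ≈ 0.05 dB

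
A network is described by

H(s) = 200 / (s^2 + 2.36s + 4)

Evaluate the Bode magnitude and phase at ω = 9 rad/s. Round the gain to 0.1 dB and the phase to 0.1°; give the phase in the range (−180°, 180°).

8.0 dB, -164.6°

At s = jω = j9:
quadratic: (j9)² + 2.36·j9 + 4 = -77 + j21.24 → |·| ≈ 79.876, ∠ ≈ 164.58°
|H| = 200 / 79.876 ≈ 2.5039
Gain = 20 log₁₀(2.5039) ≈ 7.97 dB
∠H = 0.00° − 164.58° = -164.58°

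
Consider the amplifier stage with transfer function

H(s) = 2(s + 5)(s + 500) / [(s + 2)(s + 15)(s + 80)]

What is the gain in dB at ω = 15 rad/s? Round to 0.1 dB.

-4.4 dB

At s = jω = j15:
zero (s+5): 5 + j15 → |·| = √(5²+15²) = √250 ≈ 15.811, ∠ = arctan(15/5) ≈ 71.57°
zero (s+500): 500 + j15 → |·| = √(500²+15²) = √250225 ≈ 500.22, ∠ = arctan(15/500) ≈ 1.72°
pole (s+2): 2 + j15 → |·| = √(2²+15²) = √229 ≈ 15.133, ∠ = arctan(15/2) ≈ 82.41°
pole (s+15): 15 + j15 → |·| = √(15²+15²) = √450 ≈ 21.213, ∠ = arctan(15/15) ≈ 45.00°
pole (s+80): 80 + j15 → |·| = √(80²+15²) = √6625 ≈ 81.394, ∠ = arctan(15/80) ≈ 10.62°
|H| = 2 · 7909 / 26129 ≈ 0.60538
Gain = 20 log₁₀(0.60538) ≈ -4.36 dB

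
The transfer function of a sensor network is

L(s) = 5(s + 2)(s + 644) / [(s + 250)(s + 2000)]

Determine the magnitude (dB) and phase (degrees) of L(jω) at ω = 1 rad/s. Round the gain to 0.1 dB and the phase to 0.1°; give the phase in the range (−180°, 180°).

At s = jω = j1:
zero (s+2): 2 + j1 → |·| = √(2²+1²) = √5 ≈ 2.2361, ∠ = arctan(1/2) ≈ 26.57°
zero (s+644): 644 + j1 → |·| = √(644²+1²) = √414737 ≈ 644, ∠ = arctan(1/644) ≈ 0.09°
pole (s+250): 250 + j1 → |·| = √(250²+1²) = √62501 ≈ 250, ∠ = arctan(1/250) ≈ 0.23°
pole (s+2000): 2000 + j1 → |·| = √(2000²+1²) = √4000001 ≈ 2000, ∠ = arctan(1/2000) ≈ 0.03°
|L| = 5 · 1440 / 5e+05 ≈ 0.0144
Gain = 20 log₁₀(0.0144) ≈ -36.83 dB
∠L = 26.66° − 0.26° = 26.40°

-36.8 dB, 26.4°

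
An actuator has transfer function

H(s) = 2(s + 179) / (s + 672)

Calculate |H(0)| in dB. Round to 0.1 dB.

-5.5 dB

H(0) = 2·179 / (672) ≈ 0.53274
20 log₁₀(0.53274) ≈ -5.47 dB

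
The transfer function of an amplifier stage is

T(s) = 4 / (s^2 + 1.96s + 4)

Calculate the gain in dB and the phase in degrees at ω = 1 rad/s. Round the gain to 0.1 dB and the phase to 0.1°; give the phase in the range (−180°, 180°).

1.0 dB, -33.2°

At s = jω = j1:
quadratic: (j1)² + 1.96·j1 + 4 = 3 + j1.96 → |·| ≈ 3.5835, ∠ ≈ 33.16°
|T| = 4 / 3.5835 ≈ 1.1162
Gain = 20 log₁₀(1.1162) ≈ 0.95 dB
∠T = 0.00° − 33.16° = -33.16°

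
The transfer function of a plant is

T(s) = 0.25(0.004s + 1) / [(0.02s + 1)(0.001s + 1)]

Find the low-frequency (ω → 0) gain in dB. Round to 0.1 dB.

-12.0 dB

T(0) = 0.25 · 1 / 1 = 0.25
20 log₁₀(0.25) ≈ -12.04 dB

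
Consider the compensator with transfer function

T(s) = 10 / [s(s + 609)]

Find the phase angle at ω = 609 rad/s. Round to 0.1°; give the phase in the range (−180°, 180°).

At s = jω = j609:
pole (s+609): 609 + j609 → |·| = √(609²+609²) = √741762 ≈ 861.26, ∠ = arctan(609/609) ≈ 45.00°
pole at origin: |s| = 609, ∠ = 90.00° (in denominator)
∠T = 0.00° − 135.00° = -135.00°

-135.0°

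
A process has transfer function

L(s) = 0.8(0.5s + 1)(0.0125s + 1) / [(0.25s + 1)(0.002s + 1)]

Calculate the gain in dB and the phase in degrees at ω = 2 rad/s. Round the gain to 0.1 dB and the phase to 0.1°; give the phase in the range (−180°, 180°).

0.1 dB, 19.6°

At ω = 2 rad/s:
zero (1 + j2·0.5) = 1 + j1 → |·| ≈ 1.4142, ∠ ≈ 45.00°
zero (1 + j2·0.0125) = 1 + j0.025 → |·| ≈ 1.0003, ∠ ≈ 1.43°
pole (1 + j2·0.25) = 1 + j0.5 → |·| ≈ 1.118, ∠ ≈ 26.57°
pole (1 + j2·0.002) = 1 + j0.004 → |·| ≈ 1, ∠ ≈ 0.23°
|L| = 0.8 · 1.4142 · 1.0003 / (1.118 · 1) ≈ 1.0123
Gain = 20 log₁₀(1.0123) ≈ 0.11 dB
∠L = (45.00° + 1.43°) − (26.57° + 0.23°) = 19.63°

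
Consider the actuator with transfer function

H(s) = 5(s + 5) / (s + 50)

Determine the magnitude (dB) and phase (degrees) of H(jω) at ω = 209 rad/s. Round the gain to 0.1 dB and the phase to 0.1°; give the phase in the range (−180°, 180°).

13.7 dB, 12.1°

At s = jω = j209:
zero (s+5): 5 + j209 → |·| = √(5²+209²) = √43706 ≈ 209.06, ∠ = arctan(209/5) ≈ 88.63°
pole (s+50): 50 + j209 → |·| = √(50²+209²) = √46181 ≈ 214.9, ∠ = arctan(209/50) ≈ 76.55°
|H| = 5 · 209.06 / 214.9 ≈ 4.8641
Gain = 20 log₁₀(4.8641) ≈ 13.74 dB
∠H = 88.63° − 76.55° = 12.08°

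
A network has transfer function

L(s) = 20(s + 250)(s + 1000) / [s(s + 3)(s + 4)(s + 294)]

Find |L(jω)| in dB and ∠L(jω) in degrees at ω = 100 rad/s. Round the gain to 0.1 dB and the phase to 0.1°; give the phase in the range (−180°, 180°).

-35.2 dB, 102.7°

At s = jω = j100:
zero (s+250): 250 + j100 → |·| = √(250²+100²) = √72500 ≈ 269.26, ∠ = arctan(100/250) ≈ 21.80°
zero (s+1000): 1000 + j100 → |·| = √(1000²+100²) = √1010000 ≈ 1005, ∠ = arctan(100/1000) ≈ 5.71°
pole (s+3): 3 + j100 → |·| = √(3²+100²) = √10009 ≈ 100.04, ∠ = arctan(100/3) ≈ 88.28°
pole (s+4): 4 + j100 → |·| = √(4²+100²) = √10016 ≈ 100.08, ∠ = arctan(100/4) ≈ 87.71°
pole (s+294): 294 + j100 → |·| = √(294²+100²) = √96436 ≈ 310.54, ∠ = arctan(100/294) ≈ 18.79°
pole at origin: |s| = 100, ∠ = 90.00° (in denominator)
|L| = 20 · 2.7061e+05 / 3.1091e+08 ≈ 0.017408
Gain = 20 log₁₀(0.017408) ≈ -35.19 dB
∠L = 27.51° − 284.78° = -257.27° ≡ 102.73° (principal value)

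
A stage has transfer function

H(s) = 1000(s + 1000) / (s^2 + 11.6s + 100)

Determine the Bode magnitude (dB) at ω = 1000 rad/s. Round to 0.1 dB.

3.0 dB

At s = jω = j1000:
zero (s+1000): 1000 + j1000 → |·| = √(1000²+1000²) = √2000000 ≈ 1414.2, ∠ = arctan(1000/1000) ≈ 45.00°
quadratic: (j1000)² + 11.6·j1000 + 100 = -999900 + j11600 → |·| ≈ 9.9997e+05, ∠ ≈ 179.34°
|H| = 1000 · 1414.2 / 9.9997e+05 ≈ 1.4142
Gain = 20 log₁₀(1.4142) ≈ 3.01 dB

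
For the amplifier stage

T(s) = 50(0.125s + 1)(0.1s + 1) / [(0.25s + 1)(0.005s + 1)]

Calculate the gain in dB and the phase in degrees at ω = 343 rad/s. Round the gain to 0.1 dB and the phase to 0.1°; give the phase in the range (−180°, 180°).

At ω = 343 rad/s:
zero (1 + j343·0.125) = 1 + j42.875 → |·| ≈ 42.887, ∠ ≈ 88.66°
zero (1 + j343·0.1) = 1 + j34.3 → |·| ≈ 34.315, ∠ ≈ 88.33°
pole (1 + j343·0.25) = 1 + j85.75 → |·| ≈ 85.756, ∠ ≈ 89.33°
pole (1 + j343·0.005) = 1 + j1.715 → |·| ≈ 1.9853, ∠ ≈ 59.75°
|T| = 50 · 42.887 · 34.315 / (85.756 · 1.9853) ≈ 432.2
Gain = 20 log₁₀(432.2) ≈ 52.71 dB
∠T = (88.66° + 88.33°) − (89.33° + 59.75°) = 27.91°

52.7 dB, 27.9°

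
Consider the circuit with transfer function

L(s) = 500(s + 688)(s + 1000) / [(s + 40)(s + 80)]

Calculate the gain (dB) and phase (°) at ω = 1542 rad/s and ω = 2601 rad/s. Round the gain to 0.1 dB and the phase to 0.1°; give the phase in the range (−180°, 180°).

ω = 1542: 56.3 dB, -52.6°; ω = 2601: 54.9 dB, -33.2°

At s = jω = j1542:
zero (s+688): 688 + j1542 → |·| = √(688²+1542²) = √2851108 ≈ 1688.5, ∠ = arctan(1542/688) ≈ 65.95°
zero (s+1000): 1000 + j1542 → |·| = √(1000²+1542²) = √3377764 ≈ 1837.9, ∠ = arctan(1542/1000) ≈ 57.04°
pole (s+40): 40 + j1542 → |·| = √(40²+1542²) = √2379364 ≈ 1542.5, ∠ = arctan(1542/40) ≈ 88.51°
pole (s+80): 80 + j1542 → |·| = √(80²+1542²) = √2384164 ≈ 1544.1, ∠ = arctan(1542/80) ≈ 87.03°
|L| = 500 · 3.1033e+06 / 2.3818e+06 ≈ 651.46
Gain = 20 log₁₀(651.46) ≈ 56.28 dB
∠L = 122.99° − 175.54° = -52.55°

At s = jω = j2601:
zero (s+688): 688 + j2601 → |·| = √(688²+2601²) = √7238545 ≈ 2690.5, ∠ = arctan(2601/688) ≈ 75.18°
zero (s+1000): 1000 + j2601 → |·| = √(1000²+2601²) = √7765201 ≈ 2786.6, ∠ = arctan(2601/1000) ≈ 68.97°
pole (s+40): 40 + j2601 → |·| = √(40²+2601²) = √6766801 ≈ 2601.3, ∠ = arctan(2601/40) ≈ 89.12°
pole (s+80): 80 + j2601 → |·| = √(80²+2601²) = √6771601 ≈ 2602.2, ∠ = arctan(2601/80) ≈ 88.24°
|L| = 500 · 7.4973e+06 / 6.7691e+06 ≈ 553.79
Gain = 20 log₁₀(553.79) ≈ 54.87 dB
∠L = 144.15° − 177.36° = -33.21°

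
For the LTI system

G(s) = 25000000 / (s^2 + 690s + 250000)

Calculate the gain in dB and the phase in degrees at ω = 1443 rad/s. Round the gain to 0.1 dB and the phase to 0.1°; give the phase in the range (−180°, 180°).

21.6 dB, -151.5°

At s = jω = j1443:
quadratic: (j1443)² + 690·j1443 + 250000 = -1832249 + j995670 → |·| ≈ 2.0853e+06, ∠ ≈ 151.48°
|G| = 25000000 / 2.0853e+06 ≈ 11.989
Gain = 20 log₁₀(11.989) ≈ 21.58 dB
∠G = 0.00° − 151.48° = -151.48°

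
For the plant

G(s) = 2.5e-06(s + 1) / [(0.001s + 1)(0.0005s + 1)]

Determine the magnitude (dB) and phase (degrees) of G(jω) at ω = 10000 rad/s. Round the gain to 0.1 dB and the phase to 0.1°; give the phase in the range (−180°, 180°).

At ω = 10000 rad/s:
zero (1 + j10000·1) = 1 + j10000 → |·| ≈ 10000, ∠ ≈ 89.99°
pole (1 + j10000·0.001) = 1 + j10 → |·| ≈ 10.05, ∠ ≈ 84.29°
pole (1 + j10000·0.0005) = 1 + j5 → |·| ≈ 5.099, ∠ ≈ 78.69°
|G| = 2.5e-06 · 10000 / (10.05 · 5.099) ≈ 0.00048785
Gain = 20 log₁₀(0.00048785) ≈ -66.23 dB
∠G = (89.99°) − (84.29° + 78.69°) = -72.99°

-66.2 dB, -73.0°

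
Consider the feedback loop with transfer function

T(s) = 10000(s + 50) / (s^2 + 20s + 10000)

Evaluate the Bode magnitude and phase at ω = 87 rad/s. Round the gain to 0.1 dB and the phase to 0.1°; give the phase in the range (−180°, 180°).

50.5 dB, 24.5°

At s = jω = j87:
zero (s+50): 50 + j87 → |·| = √(50²+87²) = √10069 ≈ 100.34, ∠ = arctan(87/50) ≈ 60.11°
quadratic: (j87)² + 20·j87 + 10000 = 2431 + j1740 → |·| ≈ 2989.5, ∠ ≈ 35.59°
|T| = 10000 · 100.34 / 2989.5 ≈ 335.64
Gain = 20 log₁₀(335.64) ≈ 50.52 dB
∠T = 60.11° − 35.59° = 24.52°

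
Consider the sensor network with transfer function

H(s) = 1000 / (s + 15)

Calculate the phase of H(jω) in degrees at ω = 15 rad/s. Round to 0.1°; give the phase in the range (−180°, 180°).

-45.0°

At s = jω = j15:
pole (s+15): 15 + j15 → |·| = √(15²+15²) = √450 ≈ 21.213, ∠ = arctan(15/15) ≈ 45.00°
∠H = 0.00° − 45.00° = -45.00°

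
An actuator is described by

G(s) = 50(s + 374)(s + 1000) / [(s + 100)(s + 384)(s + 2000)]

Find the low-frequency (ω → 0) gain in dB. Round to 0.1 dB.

-12.3 dB

G(0) = 50·374·1000 / (100·384·2000) ≈ 0.24349
20 log₁₀(0.24349) ≈ -12.27 dB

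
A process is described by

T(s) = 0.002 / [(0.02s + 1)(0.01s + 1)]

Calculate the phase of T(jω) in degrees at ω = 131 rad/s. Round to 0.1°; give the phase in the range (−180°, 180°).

At ω = 131 rad/s:
pole (1 + j131·0.02) = 1 + j2.62 → |·| ≈ 2.8044, ∠ ≈ 69.11°
pole (1 + j131·0.01) = 1 + j1.31 → |·| ≈ 1.6481, ∠ ≈ 52.64°
∠T = (0°) − (69.11° + 52.64°) = -121.75°

-121.8°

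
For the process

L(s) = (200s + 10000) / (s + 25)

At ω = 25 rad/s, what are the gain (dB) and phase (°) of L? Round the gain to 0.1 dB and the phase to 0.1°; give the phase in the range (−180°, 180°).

Substitute s = j25:
Numerator: 200(j25) + 10000 = 10000 + j5000
Denominator: (j25) + 25 = 25 + j25
|N| = √(10000² + 5000²) ≈ 11180, ∠N ≈ 26.57°
|D| = √(25² + 25²) ≈ 35.355, ∠D ≈ 45.00°
|L| = 11180 / 35.355 ≈ 316.22
Gain = 20 log₁₀(316.22) ≈ 50.00 dB
∠L = 26.57° − 45.00° = -18.43°

50.0 dB, -18.4°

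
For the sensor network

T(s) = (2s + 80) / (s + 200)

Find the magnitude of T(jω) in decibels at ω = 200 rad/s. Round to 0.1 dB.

3.2 dB

Substitute s = j200:
Numerator: 2(j200) + 80 = 80 + j400
Denominator: (j200) + 200 = 200 + j200
|N| = √(80² + 400²) ≈ 407.92, ∠N ≈ 78.69°
|D| = √(200² + 200²) ≈ 282.84, ∠D ≈ 45.00°
|T| = 407.92 / 282.84 ≈ 1.4422
Gain = 20 log₁₀(1.4422) ≈ 3.18 dB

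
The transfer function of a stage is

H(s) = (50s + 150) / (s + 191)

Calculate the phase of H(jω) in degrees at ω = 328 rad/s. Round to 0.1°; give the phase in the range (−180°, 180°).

Substitute s = j328:
Numerator: 50(j328) + 150 = 150 + j16400
Denominator: (j328) + 191 = 191 + j328
|N| = √(150² + 16400²) ≈ 16401, ∠N ≈ 89.48°
|D| = √(191² + 328²) ≈ 379.56, ∠D ≈ 59.79°
∠H = 89.48° − 59.79° = 29.69°

29.7°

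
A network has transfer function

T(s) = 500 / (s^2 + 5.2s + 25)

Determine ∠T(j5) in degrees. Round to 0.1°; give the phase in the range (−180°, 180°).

-90.0°

At s = jω = j5:
quadratic: (j5)² + 5.2·j5 + 25 = 0 + j26 → |·| ≈ 26, ∠ ≈ 90.00°
∠T = 0.00° − 90.00° = -90.00°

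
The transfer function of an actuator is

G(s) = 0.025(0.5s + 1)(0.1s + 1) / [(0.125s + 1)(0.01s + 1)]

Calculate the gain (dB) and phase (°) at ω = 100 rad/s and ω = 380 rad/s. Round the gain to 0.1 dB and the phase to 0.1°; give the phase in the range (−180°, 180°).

ω = 100: -3.0 dB, 42.7°; ω = 380: -0.3 dB, 14.1°

At ω = 100 rad/s:
zero (1 + j100·0.5) = 1 + j50 → |·| ≈ 50.01, ∠ ≈ 88.85°
zero (1 + j100·0.1) = 1 + j10 → |·| ≈ 10.05, ∠ ≈ 84.29°
pole (1 + j100·0.125) = 1 + j12.5 → |·| ≈ 12.54, ∠ ≈ 85.43°
pole (1 + j100·0.01) = 1 + j1 → |·| ≈ 1.4142, ∠ ≈ 45.00°
|G| = 0.025 · 50.01 · 10.05 / (12.54 · 1.4142) ≈ 0.70852
Gain = 20 log₁₀(0.70852) ≈ -2.99 dB
∠G = (88.85° + 84.29°) − (85.43° + 45.00°) = 42.71°

At ω = 380 rad/s:
zero (1 + j380·0.5) = 1 + j190 → |·| ≈ 190, ∠ ≈ 89.70°
zero (1 + j380·0.1) = 1 + j38 → |·| ≈ 38.013, ∠ ≈ 88.49°
pole (1 + j380·0.125) = 1 + j47.5 → |·| ≈ 47.511, ∠ ≈ 88.79°
pole (1 + j380·0.01) = 1 + j3.8 → |·| ≈ 3.9294, ∠ ≈ 75.26°
|G| = 0.025 · 190 · 38.013 / (47.511 · 3.9294) ≈ 0.96718
Gain = 20 log₁₀(0.96718) ≈ -0.29 dB
∠G = (89.70° + 88.49°) − (88.79° + 75.26°) = 14.14°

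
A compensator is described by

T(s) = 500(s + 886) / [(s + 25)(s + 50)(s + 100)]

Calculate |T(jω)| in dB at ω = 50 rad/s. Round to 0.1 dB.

0.0 dB

At s = jω = j50:
zero (s+886): 886 + j50 → |·| = √(886²+50²) = √787496 ≈ 887.41, ∠ = arctan(50/886) ≈ 3.23°
pole (s+25): 25 + j50 → |·| = √(25²+50²) = √3125 ≈ 55.902, ∠ = arctan(50/25) ≈ 63.43°
pole (s+50): 50 + j50 → |·| = √(50²+50²) = √5000 ≈ 70.711, ∠ = arctan(50/50) ≈ 45.00°
pole (s+100): 100 + j50 → |·| = √(100²+50²) = √12500 ≈ 111.8, ∠ = arctan(50/100) ≈ 26.57°
|T| = 500 · 887.41 / 4.4193e+05 ≈ 1.004
Gain = 20 log₁₀(1.004) ≈ 0.03 dB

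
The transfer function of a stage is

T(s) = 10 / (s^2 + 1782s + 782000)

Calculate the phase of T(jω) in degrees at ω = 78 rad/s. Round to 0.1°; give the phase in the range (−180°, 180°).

-10.2°

Substitute s = j78:
Numerator: 10 = 10 + j0
Denominator: (j78)^2 + 1782(j78) + 782000 = 775916 + j138996
|N| = √(10² + 0²) ≈ 10, ∠N ≈ 0.00°
|D| = √(775916² + 138996²) ≈ 7.8827e+05, ∠D ≈ 10.16°
∠T = 0.00° − 10.16° = -10.16°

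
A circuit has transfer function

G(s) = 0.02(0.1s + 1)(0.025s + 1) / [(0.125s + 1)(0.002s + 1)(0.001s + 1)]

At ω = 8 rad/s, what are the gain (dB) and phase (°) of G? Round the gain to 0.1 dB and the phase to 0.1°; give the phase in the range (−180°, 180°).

-34.7 dB, 3.6°

At ω = 8 rad/s:
zero (1 + j8·0.1) = 1 + j0.8 → |·| ≈ 1.2806, ∠ ≈ 38.66°
zero (1 + j8·0.025) = 1 + j0.2 → |·| ≈ 1.0198, ∠ ≈ 11.31°
pole (1 + j8·0.125) = 1 + j1 → |·| ≈ 1.4142, ∠ ≈ 45.00°
pole (1 + j8·0.002) = 1 + j0.016 → |·| ≈ 1.0001, ∠ ≈ 0.92°
pole (1 + j8·0.001) = 1 + j0.008 → |·| ≈ 1, ∠ ≈ 0.46°
|G| = 0.02 · 1.2806 · 1.0198 / (1.4142 · 1.0001 · 1) ≈ 0.018467
Gain = 20 log₁₀(0.018467) ≈ -34.67 dB
∠G = (38.66° + 11.31°) − (45.00° + 0.92° + 0.46°) = 3.59°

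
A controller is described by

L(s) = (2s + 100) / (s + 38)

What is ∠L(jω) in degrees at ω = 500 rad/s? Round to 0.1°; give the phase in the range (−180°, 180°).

-1.4°

Substitute s = j500:
Numerator: 2(j500) + 100 = 100 + j1000
Denominator: (j500) + 38 = 38 + j500
|N| = √(100² + 1000²) ≈ 1005, ∠N ≈ 84.29°
|D| = √(38² + 500²) ≈ 501.44, ∠D ≈ 85.65°
∠L = 84.29° − 85.65° = -1.36°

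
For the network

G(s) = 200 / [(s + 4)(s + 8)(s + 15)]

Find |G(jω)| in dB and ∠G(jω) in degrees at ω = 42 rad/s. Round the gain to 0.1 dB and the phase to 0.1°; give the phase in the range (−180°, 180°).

-52.1 dB, 125.9°

At s = jω = j42:
pole (s+4): 4 + j42 → |·| = √(4²+42²) = √1780 ≈ 42.19, ∠ = arctan(42/4) ≈ 84.56°
pole (s+8): 8 + j42 → |·| = √(8²+42²) = √1828 ≈ 42.755, ∠ = arctan(42/8) ≈ 79.22°
pole (s+15): 15 + j42 → |·| = √(15²+42²) = √1989 ≈ 44.598, ∠ = arctan(42/15) ≈ 70.35°
|G| = 200 / 80447 ≈ 0.0024861
Gain = 20 log₁₀(0.0024861) ≈ -52.09 dB
∠G = 0.00° − 234.13° = -234.13° ≡ 125.87° (principal value)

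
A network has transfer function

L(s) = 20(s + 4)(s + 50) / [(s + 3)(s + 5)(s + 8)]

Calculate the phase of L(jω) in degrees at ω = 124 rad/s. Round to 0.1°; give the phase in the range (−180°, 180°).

At s = jω = j124:
zero (s+4): 4 + j124 → |·| = √(4²+124²) = √15392 ≈ 124.06, ∠ = arctan(124/4) ≈ 88.15°
zero (s+50): 50 + j124 → |·| = √(50²+124²) = √17876 ≈ 133.7, ∠ = arctan(124/50) ≈ 68.04°
pole (s+3): 3 + j124 → |·| = √(3²+124²) = √15385 ≈ 124.04, ∠ = arctan(124/3) ≈ 88.61°
pole (s+5): 5 + j124 → |·| = √(5²+124²) = √15401 ≈ 124.1, ∠ = arctan(124/5) ≈ 87.69°
pole (s+8): 8 + j124 → |·| = √(8²+124²) = √15440 ≈ 124.26, ∠ = arctan(124/8) ≈ 86.31°
∠L = 156.19° − 262.61° = -106.42°

-106.4°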